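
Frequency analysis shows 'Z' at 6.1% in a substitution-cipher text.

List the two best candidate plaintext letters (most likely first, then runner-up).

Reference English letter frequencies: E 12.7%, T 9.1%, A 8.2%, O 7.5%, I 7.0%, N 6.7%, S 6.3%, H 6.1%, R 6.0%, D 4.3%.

Step 1: Observed frequency of 'Z' is 6.1%.
Step 2: Compute distances to each reference frequency and sort:
  H (6.1%): difference = 0.0% <-- BEST
  R (6.0%): difference = 0.1% <-- RUNNER-UP
  S (6.3%): difference = 0.2%
  N (6.7%): difference = 0.6%
  I (7.0%): difference = 0.9%
Step 3: Most likely is 'H' (6.1%, diff 0.0%); second most likely is 'R' (6.0%, diff 0.1%).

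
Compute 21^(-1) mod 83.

Step 1: We need x such that 21 * x = 1 (mod 83).
Step 2: Using the extended Euclidean algorithm or trial:
  21 * 4 = 84 = 1 * 83 + 1.
Step 3: Since 84 mod 83 = 1, the inverse is x = 4.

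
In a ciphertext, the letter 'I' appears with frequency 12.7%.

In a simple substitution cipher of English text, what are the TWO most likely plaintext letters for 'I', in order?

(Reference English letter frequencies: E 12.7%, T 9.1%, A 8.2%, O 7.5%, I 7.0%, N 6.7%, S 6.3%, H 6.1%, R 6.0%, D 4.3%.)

Step 1: Observed frequency of 'I' is 12.7%.
Step 2: Compute distances to each reference frequency and sort:
  E (12.7%): difference = 0.0% <-- BEST
  T (9.1%): difference = 3.6% <-- RUNNER-UP
  A (8.2%): difference = 4.5%
  O (7.5%): difference = 5.2%
  I (7.0%): difference = 5.7%
Step 3: Most likely is 'E' (12.7%, diff 0.0%); second most likely is 'T' (9.1%, diff 3.6%).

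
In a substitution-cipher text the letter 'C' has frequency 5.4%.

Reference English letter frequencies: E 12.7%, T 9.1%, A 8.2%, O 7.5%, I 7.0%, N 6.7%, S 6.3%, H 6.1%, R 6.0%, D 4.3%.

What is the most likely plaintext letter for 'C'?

Step 1: The observed frequency is 5.4%.
Step 2: Compare with English frequencies:
  E: 12.7% (difference: 7.3%)
  T: 9.1% (difference: 3.7%)
  A: 8.2% (difference: 2.8%)
  O: 7.5% (difference: 2.1%)
  I: 7.0% (difference: 1.6%)
  N: 6.7% (difference: 1.3%)
  S: 6.3% (difference: 0.9%)
  H: 6.1% (difference: 0.7%)
  R: 6.0% (difference: 0.6%) <-- closest
  D: 4.3% (difference: 1.1%)
Step 3: 'C' most likely represents 'R' (frequency 6.0%).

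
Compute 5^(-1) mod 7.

Step 1: We need x such that 5 * x = 1 (mod 7).
Step 2: Using the extended Euclidean algorithm or trial:
  5 * 3 = 15 = 2 * 7 + 1.
Step 3: Since 15 mod 7 = 1, the inverse is x = 3.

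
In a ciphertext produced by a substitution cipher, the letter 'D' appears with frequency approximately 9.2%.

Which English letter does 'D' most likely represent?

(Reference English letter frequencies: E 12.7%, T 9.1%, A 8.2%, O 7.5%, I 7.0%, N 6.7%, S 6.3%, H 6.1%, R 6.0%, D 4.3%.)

Step 1: The observed frequency is 9.2%.
Step 2: Compare with English frequencies:
  E: 12.7% (difference: 3.5%)
  T: 9.1% (difference: 0.1%) <-- closest
  A: 8.2% (difference: 1.0%)
  O: 7.5% (difference: 1.7%)
  I: 7.0% (difference: 2.2%)
  N: 6.7% (difference: 2.5%)
  S: 6.3% (difference: 2.9%)
  H: 6.1% (difference: 3.1%)
  R: 6.0% (difference: 3.2%)
  D: 4.3% (difference: 4.9%)
Step 3: 'D' most likely represents 'T' (frequency 9.1%).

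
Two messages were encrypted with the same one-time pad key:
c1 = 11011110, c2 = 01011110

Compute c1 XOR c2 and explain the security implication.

Step 1: c1 XOR c2 = (m1 XOR k) XOR (m2 XOR k).
Step 2: By XOR associativity/commutativity: = m1 XOR m2 XOR k XOR k = m1 XOR m2.
Step 3: 11011110 XOR 01011110 = 10000000 = 128.
Step 4: The key cancels out! An attacker learns m1 XOR m2 = 128, revealing the relationship between plaintexts.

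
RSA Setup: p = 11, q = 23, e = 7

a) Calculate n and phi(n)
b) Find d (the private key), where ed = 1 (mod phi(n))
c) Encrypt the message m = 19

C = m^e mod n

Step 1: n = 11 * 23 = 253.
Step 2: phi(n) = (11-1)(23-1) = 10 * 22 = 220.
Step 3: Find d = 7^(-1) mod 220 = 63.
  Verify: 7 * 63 = 441 = 1 (mod 220).
Step 4: C = 19^7 mod 253 = 222.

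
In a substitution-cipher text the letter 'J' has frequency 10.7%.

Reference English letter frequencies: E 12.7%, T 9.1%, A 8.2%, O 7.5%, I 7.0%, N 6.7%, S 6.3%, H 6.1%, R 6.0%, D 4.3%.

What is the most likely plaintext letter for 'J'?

Step 1: The observed frequency is 10.7%.
Step 2: Compare with English frequencies:
  E: 12.7% (difference: 2.0%)
  T: 9.1% (difference: 1.6%) <-- closest
  A: 8.2% (difference: 2.5%)
  O: 7.5% (difference: 3.2%)
  I: 7.0% (difference: 3.7%)
  N: 6.7% (difference: 4.0%)
  S: 6.3% (difference: 4.4%)
  H: 6.1% (difference: 4.6%)
  R: 6.0% (difference: 4.7%)
  D: 4.3% (difference: 6.4%)
Step 3: 'J' most likely represents 'T' (frequency 9.1%).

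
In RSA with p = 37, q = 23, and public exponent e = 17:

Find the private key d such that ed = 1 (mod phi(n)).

Step 1: n = 37 * 23 = 851.
Step 2: phi(n) = 36 * 22 = 792.
Step 3: Find d such that 17 * d = 1 (mod 792).
Step 4: d = 17^(-1) mod 792 = 233.
Verification: 17 * 233 = 3961 = 5 * 792 + 1.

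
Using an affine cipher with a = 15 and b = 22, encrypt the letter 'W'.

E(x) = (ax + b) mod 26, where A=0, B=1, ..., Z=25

Step 1: Convert 'W' to number: x = 22.
Step 2: E(22) = (15 * 22 + 22) mod 26 = 352 mod 26 = 14.
Step 3: Convert 14 back to letter: O.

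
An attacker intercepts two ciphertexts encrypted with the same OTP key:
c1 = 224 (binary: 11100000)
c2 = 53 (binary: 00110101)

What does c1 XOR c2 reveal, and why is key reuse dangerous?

Step 1: c1 XOR c2 = (m1 XOR k) XOR (m2 XOR k).
Step 2: By XOR associativity/commutativity: = m1 XOR m2 XOR k XOR k = m1 XOR m2.
Step 3: 11100000 XOR 00110101 = 11010101 = 213.
Step 4: The key cancels out! An attacker learns m1 XOR m2 = 213, revealing the relationship between plaintexts.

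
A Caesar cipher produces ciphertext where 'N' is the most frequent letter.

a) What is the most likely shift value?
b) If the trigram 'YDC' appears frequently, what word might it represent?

Step 1: In English, 'E' is the most frequent letter (12.7%).
Step 2: The most frequent ciphertext letter is 'N' (position 13).
Step 3: Shift = (13 - 4) mod 26 = 9.
Step 4: Decrypt 'YDC' by shifting back 9:
  Y -> P
  D -> U
  C -> T
Step 5: 'YDC' decrypts to 'PUT'.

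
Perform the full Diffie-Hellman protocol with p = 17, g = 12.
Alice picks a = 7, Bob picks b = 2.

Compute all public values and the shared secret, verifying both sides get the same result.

Step 1: A = g^a mod p = 12^7 mod 17 = 7.
Step 2: B = g^b mod p = 12^2 mod 17 = 8.
Step 3: Alice computes s = B^a mod p = 8^7 mod 17 = 15.
Step 4: Bob computes s = A^b mod p = 7^2 mod 17 = 15.
Both sides agree: shared secret = 15.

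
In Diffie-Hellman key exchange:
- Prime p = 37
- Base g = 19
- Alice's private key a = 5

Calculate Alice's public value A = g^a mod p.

Step 1: A = g^a mod p = 19^5 mod 37.
  19^1 mod 37 = 19
  19^2 mod 37 = (19 * 19) mod 37 = 28
  19^3 mod 37 = (28 * 19) mod 37 = 14
  19^4 mod 37 = (14 * 19) mod 37 = 7
  19^5 mod 37 = (7 * 19) mod 37 = 22
Result: A = 22.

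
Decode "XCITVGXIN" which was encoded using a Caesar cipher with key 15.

Step 1: Reverse the shift by subtracting 15 from each letter position.
  X (position 23) -> position (23-15) mod 26 = 8 -> I
  C (position 2) -> position (2-15) mod 26 = 13 -> N
  I (position 8) -> position (8-15) mod 26 = 19 -> T
  T (position 19) -> position (19-15) mod 26 = 4 -> E
  V (position 21) -> position (21-15) mod 26 = 6 -> G
  G (position 6) -> position (6-15) mod 26 = 17 -> R
  X (position 23) -> position (23-15) mod 26 = 8 -> I
  I (position 8) -> position (8-15) mod 26 = 19 -> T
  N (position 13) -> position (13-15) mod 26 = 24 -> Y
Decrypted message: INTEGRITY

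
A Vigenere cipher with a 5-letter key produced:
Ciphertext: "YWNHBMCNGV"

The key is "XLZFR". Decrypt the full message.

Step 1: Key 'XLZFR' has length 5. Extended key: XLZFRXLZFR
Step 2: Decrypt each position:
  Y(24) - X(23) = 1 = B
  W(22) - L(11) = 11 = L
  N(13) - Z(25) = 14 = O
  H(7) - F(5) = 2 = C
  B(1) - R(17) = 10 = K
  M(12) - X(23) = 15 = P
  C(2) - L(11) = 17 = R
  N(13) - Z(25) = 14 = O
  G(6) - F(5) = 1 = B
  V(21) - R(17) = 4 = E
Plaintext: BLOCKPROBE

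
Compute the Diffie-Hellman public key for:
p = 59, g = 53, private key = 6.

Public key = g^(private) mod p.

Step 1: A = g^a mod p = 53^6 mod 59.
  53^1 mod 59 = 53
  53^2 mod 59 = (53 * 53) mod 59 = 36
  53^3 mod 59 = (36 * 53) mod 59 = 20
  53^4 mod 59 = (20 * 53) mod 59 = 57
  53^5 mod 59 = (57 * 53) mod 59 = 12
  53^6 mod 59 = (12 * 53) mod 59 = 46
Result: A = 46.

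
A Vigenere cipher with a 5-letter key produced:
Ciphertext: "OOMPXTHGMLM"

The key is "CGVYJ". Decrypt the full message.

Step 1: Key 'CGVYJ' has length 5. Extended key: CGVYJCGVYJC
Step 2: Decrypt each position:
  O(14) - C(2) = 12 = M
  O(14) - G(6) = 8 = I
  M(12) - V(21) = 17 = R
  P(15) - Y(24) = 17 = R
  X(23) - J(9) = 14 = O
  T(19) - C(2) = 17 = R
  H(7) - G(6) = 1 = B
  G(6) - V(21) = 11 = L
  M(12) - Y(24) = 14 = O
  L(11) - J(9) = 2 = C
  M(12) - C(2) = 10 = K
Plaintext: MIRRORBLOCK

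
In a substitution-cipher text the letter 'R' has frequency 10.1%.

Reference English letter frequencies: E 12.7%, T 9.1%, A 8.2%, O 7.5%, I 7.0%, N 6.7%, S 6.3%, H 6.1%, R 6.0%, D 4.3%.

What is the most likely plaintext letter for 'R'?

Step 1: The observed frequency is 10.1%.
Step 2: Compare with English frequencies:
  E: 12.7% (difference: 2.6%)
  T: 9.1% (difference: 1.0%) <-- closest
  A: 8.2% (difference: 1.9%)
  O: 7.5% (difference: 2.6%)
  I: 7.0% (difference: 3.1%)
  N: 6.7% (difference: 3.4%)
  S: 6.3% (difference: 3.8%)
  H: 6.1% (difference: 4.0%)
  R: 6.0% (difference: 4.1%)
  D: 4.3% (difference: 5.8%)
Step 3: 'R' most likely represents 'T' (frequency 9.1%).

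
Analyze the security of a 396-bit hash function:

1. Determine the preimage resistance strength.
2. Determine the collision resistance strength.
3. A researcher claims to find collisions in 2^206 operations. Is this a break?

Step 1: Preimage resistance requires brute-force of 2^396 operations.
Step 2: Collision resistance (birthday bound) = 2^(396/2) = 2^198.
Step 3: The claimed attack costs 2^206 operations.
Step 4: Since 2^206 >= 2^198, the claimed attack is no faster than the generic birthday attack, so this does not break collision resistance.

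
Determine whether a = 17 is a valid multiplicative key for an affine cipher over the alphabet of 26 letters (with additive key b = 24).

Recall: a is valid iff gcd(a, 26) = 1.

Step 1: Compute gcd(17, 26).
Step 2: gcd(17, 26) = 1.
Since gcd = 1, 17 is coprime with 26, so it is a valid key.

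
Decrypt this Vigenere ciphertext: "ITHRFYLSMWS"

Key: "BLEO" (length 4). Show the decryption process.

Step 1: Key 'BLEO' has length 4. Extended key: BLEOBLEOBLE
Step 2: Decrypt each position:
  I(8) - B(1) = 7 = H
  T(19) - L(11) = 8 = I
  H(7) - E(4) = 3 = D
  R(17) - O(14) = 3 = D
  F(5) - B(1) = 4 = E
  Y(24) - L(11) = 13 = N
  L(11) - E(4) = 7 = H
  S(18) - O(14) = 4 = E
  M(12) - B(1) = 11 = L
  W(22) - L(11) = 11 = L
  S(18) - E(4) = 14 = O
Plaintext: HIDDENHELLO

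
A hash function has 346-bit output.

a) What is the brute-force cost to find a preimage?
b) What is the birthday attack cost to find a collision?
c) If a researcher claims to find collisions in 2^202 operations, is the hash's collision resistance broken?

Step 1: Preimage resistance requires brute-force of 2^346 operations.
Step 2: Collision resistance (birthday bound) = 2^(346/2) = 2^173.
Step 3: The claimed attack costs 2^202 operations.
Step 4: Since 2^202 >= 2^173, the claimed attack is no faster than the generic birthday attack, so this does not break collision resistance.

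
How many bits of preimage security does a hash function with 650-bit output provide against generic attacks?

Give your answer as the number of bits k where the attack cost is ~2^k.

Step 1: The hash has a 650-bit output.
Step 2: Preimage resistance means: given a digest h(x), it should be infeasible to find any input that hashes to it.
With a 650-bit output there are 2^650 possible digests, so a generic brute-force preimage search costs about 2^650 evaluations.
Step 3: Security level = 650 bits.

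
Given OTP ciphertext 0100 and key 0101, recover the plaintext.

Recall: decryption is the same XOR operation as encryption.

Step 1: XOR ciphertext with key:
  Ciphertext: 0100
  Key:        0101
  XOR:        0001
Step 2: Plaintext = 0001 = 1 in decimal.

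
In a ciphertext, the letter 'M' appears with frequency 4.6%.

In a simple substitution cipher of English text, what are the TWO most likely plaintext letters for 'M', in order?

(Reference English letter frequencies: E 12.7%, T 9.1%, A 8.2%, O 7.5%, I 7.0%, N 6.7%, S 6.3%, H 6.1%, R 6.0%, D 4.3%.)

Step 1: Observed frequency of 'M' is 4.6%.
Step 2: Compute distances to each reference frequency and sort:
  D (4.3%): difference = 0.3% <-- BEST
  R (6.0%): difference = 1.4% <-- RUNNER-UP
  H (6.1%): difference = 1.5%
  S (6.3%): difference = 1.7%
  N (6.7%): difference = 2.1%
Step 3: Most likely is 'D' (4.3%, diff 0.3%); second most likely is 'R' (6.0%, diff 1.4%).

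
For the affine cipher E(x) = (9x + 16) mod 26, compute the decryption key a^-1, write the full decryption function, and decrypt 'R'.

Step 1: Find a^-1, the modular inverse of 9 mod 26.
Step 2: We need 9 * a^-1 = 1 (mod 26).
Step 3: 9 * 3 = 27 = 1 * 26 + 1, so a^-1 = 3.
Step 4: D(y) = 3(y - 16) mod 26.
Step 5: Apply to 'R' (y = 17): D(17) = 3 * (17 - 16) mod 26 = 3 * 1 mod 26 = 3 -> 'D'.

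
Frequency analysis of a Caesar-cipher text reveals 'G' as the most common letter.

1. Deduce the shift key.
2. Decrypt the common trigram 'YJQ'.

Step 1: In English, 'E' is the most frequent letter (12.7%).
Step 2: The most frequent ciphertext letter is 'G' (position 6).
Step 3: Shift = (6 - 4) mod 26 = 2.
Step 4: Decrypt 'YJQ' by shifting back 2:
  Y -> W
  J -> H
  Q -> O
Step 5: 'YJQ' decrypts to 'WHO'.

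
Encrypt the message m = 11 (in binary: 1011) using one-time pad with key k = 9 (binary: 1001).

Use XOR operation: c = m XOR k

Step 1: Write out the XOR operation bit by bit:
  Message: 1011
  Key:     1001
  XOR:     0010
Step 2: Convert to decimal: 0010 = 2.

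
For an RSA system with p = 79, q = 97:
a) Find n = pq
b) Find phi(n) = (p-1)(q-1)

Step 1: n = p * q = 79 * 97 = 7663.
Step 2: phi(n) = (p-1)(q-1) = 78 * 96 = 7488.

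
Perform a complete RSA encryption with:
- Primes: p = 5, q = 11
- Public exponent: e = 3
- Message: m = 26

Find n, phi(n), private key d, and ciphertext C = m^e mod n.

Step 1: n = 5 * 11 = 55.
Step 2: phi(n) = (5-1)(11-1) = 4 * 10 = 40.
Step 3: Find d = 3^(-1) mod 40 = 27.
  Verify: 3 * 27 = 81 = 1 (mod 40).
Step 4: C = 26^3 mod 55 = 31.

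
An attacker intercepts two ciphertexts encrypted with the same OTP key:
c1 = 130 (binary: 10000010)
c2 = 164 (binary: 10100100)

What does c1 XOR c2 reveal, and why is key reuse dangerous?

Step 1: c1 XOR c2 = (m1 XOR k) XOR (m2 XOR k).
Step 2: By XOR associativity/commutativity: = m1 XOR m2 XOR k XOR k = m1 XOR m2.
Step 3: 10000010 XOR 10100100 = 00100110 = 38.
Step 4: The key cancels out! An attacker learns m1 XOR m2 = 38, revealing the relationship between plaintexts.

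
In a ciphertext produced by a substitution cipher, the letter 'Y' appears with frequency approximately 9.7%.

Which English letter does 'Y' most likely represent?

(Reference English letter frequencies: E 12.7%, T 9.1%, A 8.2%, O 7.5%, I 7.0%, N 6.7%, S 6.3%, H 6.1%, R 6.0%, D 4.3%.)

Step 1: The observed frequency is 9.7%.
Step 2: Compare with English frequencies:
  E: 12.7% (difference: 3.0%)
  T: 9.1% (difference: 0.6%) <-- closest
  A: 8.2% (difference: 1.5%)
  O: 7.5% (difference: 2.2%)
  I: 7.0% (difference: 2.7%)
  N: 6.7% (difference: 3.0%)
  S: 6.3% (difference: 3.4%)
  H: 6.1% (difference: 3.6%)
  R: 6.0% (difference: 3.7%)
  D: 4.3% (difference: 5.4%)
Step 3: 'Y' most likely represents 'T' (frequency 9.1%).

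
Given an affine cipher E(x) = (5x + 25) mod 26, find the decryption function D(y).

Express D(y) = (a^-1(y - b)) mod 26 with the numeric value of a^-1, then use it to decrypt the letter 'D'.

Step 1: Find a^-1, the modular inverse of 5 mod 26.
Step 2: We need 5 * a^-1 = 1 (mod 26).
Step 3: 5 * 21 = 105 = 4 * 26 + 1, so a^-1 = 21.
Step 4: D(y) = 21(y - 25) mod 26.
Step 5: Apply to 'D' (y = 3): D(3) = 21 * (3 - 25) mod 26 = 21 * -22 mod 26 = 6 -> 'G'.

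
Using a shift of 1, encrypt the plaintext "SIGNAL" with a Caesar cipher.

Step 1: For each letter, shift forward by 1 positions (mod 26).
  S (position 18) -> position (18+1) mod 26 = 19 -> T
  I (position 8) -> position (8+1) mod 26 = 9 -> J
  G (position 6) -> position (6+1) mod 26 = 7 -> H
  N (position 13) -> position (13+1) mod 26 = 14 -> O
  A (position 0) -> position (0+1) mod 26 = 1 -> B
  L (position 11) -> position (11+1) mod 26 = 12 -> M
Result: TJHOBM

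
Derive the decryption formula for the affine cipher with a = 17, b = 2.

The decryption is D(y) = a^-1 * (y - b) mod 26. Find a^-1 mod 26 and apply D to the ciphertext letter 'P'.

Step 1: Find a^-1, the modular inverse of 17 mod 26.
Step 2: We need 17 * a^-1 = 1 (mod 26).
Step 3: 17 * 23 = 391 = 15 * 26 + 1, so a^-1 = 23.
Step 4: D(y) = 23(y - 2) mod 26.
Step 5: Apply to 'P' (y = 15): D(15) = 23 * (15 - 2) mod 26 = 23 * 13 mod 26 = 13 -> 'N'.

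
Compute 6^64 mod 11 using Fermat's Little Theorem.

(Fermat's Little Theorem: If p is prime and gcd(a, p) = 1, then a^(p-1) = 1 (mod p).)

Step 1: Since 11 is prime, by Fermat's Little Theorem: 6^10 = 1 (mod 11).
Step 2: Reduce exponent: 64 mod 10 = 4.
Step 3: So 6^64 = 6^4 (mod 11).
Step 4: 6^4 mod 11 = 9.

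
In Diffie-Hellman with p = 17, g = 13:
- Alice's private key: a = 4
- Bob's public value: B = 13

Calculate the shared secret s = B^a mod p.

Step 1: s = B^a mod p = 13^4 mod 17.
  13^1 mod 17 = 13
  13^2 mod 17 = (13 * 13) mod 17 = 16
  13^3 mod 17 = (16 * 13) mod 17 = 4
  13^4 mod 17 = (4 * 13) mod 17 = 1
Result: shared secret = 1.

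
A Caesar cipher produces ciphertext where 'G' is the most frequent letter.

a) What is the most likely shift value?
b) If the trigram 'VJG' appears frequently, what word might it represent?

Step 1: In English, 'E' is the most frequent letter (12.7%).
Step 2: The most frequent ciphertext letter is 'G' (position 6).
Step 3: Shift = (6 - 4) mod 26 = 2.
Step 4: Decrypt 'VJG' by shifting back 2:
  V -> T
  J -> H
  G -> E
Step 5: 'VJG' decrypts to 'THE'.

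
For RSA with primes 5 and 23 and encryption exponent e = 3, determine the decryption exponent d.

Step 1: n = 5 * 23 = 115.
Step 2: phi(n) = 4 * 22 = 88.
Step 3: Find d such that 3 * d = 1 (mod 88).
Step 4: d = 3^(-1) mod 88 = 59.
Verification: 3 * 59 = 177 = 2 * 88 + 1.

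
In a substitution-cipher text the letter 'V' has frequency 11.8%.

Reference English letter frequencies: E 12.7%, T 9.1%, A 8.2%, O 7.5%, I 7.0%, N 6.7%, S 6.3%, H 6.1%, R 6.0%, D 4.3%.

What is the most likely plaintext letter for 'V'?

Step 1: The observed frequency is 11.8%.
Step 2: Compare with English frequencies:
  E: 12.7% (difference: 0.9%) <-- closest
  T: 9.1% (difference: 2.7%)
  A: 8.2% (difference: 3.6%)
  O: 7.5% (difference: 4.3%)
  I: 7.0% (difference: 4.8%)
  N: 6.7% (difference: 5.1%)
  S: 6.3% (difference: 5.5%)
  H: 6.1% (difference: 5.7%)
  R: 6.0% (difference: 5.8%)
  D: 4.3% (difference: 7.5%)
Step 3: 'V' most likely represents 'E' (frequency 12.7%).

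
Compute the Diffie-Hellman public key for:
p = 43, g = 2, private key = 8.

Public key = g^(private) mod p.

Step 1: A = g^a mod p = 2^8 mod 43.
  2^1 mod 43 = 2
  2^2 mod 43 = (2 * 2) mod 43 = 4
  2^3 mod 43 = (4 * 2) mod 43 = 8
  2^4 mod 43 = (8 * 2) mod 43 = 16
  2^5 mod 43 = (16 * 2) mod 43 = 32
  2^6 mod 43 = (32 * 2) mod 43 = 21
  2^7 mod 43 = (21 * 2) mod 43 = 42
  2^8 mod 43 = (42 * 2) mod 43 = 41
Result: A = 41.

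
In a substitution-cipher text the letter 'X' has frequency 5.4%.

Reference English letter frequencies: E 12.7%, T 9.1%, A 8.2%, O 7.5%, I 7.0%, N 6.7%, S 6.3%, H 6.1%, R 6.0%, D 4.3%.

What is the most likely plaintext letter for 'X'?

Step 1: The observed frequency is 5.4%.
Step 2: Compare with English frequencies:
  E: 12.7% (difference: 7.3%)
  T: 9.1% (difference: 3.7%)
  A: 8.2% (difference: 2.8%)
  O: 7.5% (difference: 2.1%)
  I: 7.0% (difference: 1.6%)
  N: 6.7% (difference: 1.3%)
  S: 6.3% (difference: 0.9%)
  H: 6.1% (difference: 0.7%)
  R: 6.0% (difference: 0.6%) <-- closest
  D: 4.3% (difference: 1.1%)
Step 3: 'X' most likely represents 'R' (frequency 6.0%).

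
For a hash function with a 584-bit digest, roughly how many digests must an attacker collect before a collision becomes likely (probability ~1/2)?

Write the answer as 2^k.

Step 1: The birthday paradox gives collision probability ~50% after sqrt(2^n) = 2^(n/2) hashes.
Step 2: For 584-bit output: 2^(584/2) = 2^292.
Step 3: Approximately 2^292 hash computations needed.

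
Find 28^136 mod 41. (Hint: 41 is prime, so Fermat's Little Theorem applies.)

Step 1: Since 41 is prime, by Fermat's Little Theorem: 28^40 = 1 (mod 41).
Step 2: Reduce exponent: 136 mod 40 = 16.
Step 3: So 28^136 = 28^16 (mod 41).
Step 4: 28^16 mod 41 = 18.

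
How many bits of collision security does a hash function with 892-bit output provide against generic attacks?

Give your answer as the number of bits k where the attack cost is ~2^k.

Step 1: The hash has a 892-bit output.
Step 2: Collision resistance means it should be infeasible to find any x != y with h(x) = h(y).
By the birthday bound, a generic collision search succeeds after about sqrt(2^892) = 2^(892/2) = 2^446 evaluations.
Step 3: Security level = 446 bits.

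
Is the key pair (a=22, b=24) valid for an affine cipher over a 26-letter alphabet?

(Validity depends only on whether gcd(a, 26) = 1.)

Step 1: Compute gcd(22, 26).
Step 2: gcd(22, 26) = 2.
Since gcd = 2 != 1, 22 shares a common factor with 26, so it cannot be used.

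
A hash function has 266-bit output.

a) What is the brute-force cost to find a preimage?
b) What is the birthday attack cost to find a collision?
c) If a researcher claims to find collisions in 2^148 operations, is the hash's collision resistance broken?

Step 1: Preimage resistance requires brute-force of 2^266 operations.
Step 2: Collision resistance (birthday bound) = 2^(266/2) = 2^133.
Step 3: The claimed attack costs 2^148 operations.
Step 4: Since 2^148 >= 2^133, the claimed attack is no faster than the generic birthday attack, so this does not break collision resistance.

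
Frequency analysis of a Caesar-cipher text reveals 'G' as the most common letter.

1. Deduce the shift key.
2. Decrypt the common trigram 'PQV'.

Step 1: In English, 'E' is the most frequent letter (12.7%).
Step 2: The most frequent ciphertext letter is 'G' (position 6).
Step 3: Shift = (6 - 4) mod 26 = 2.
Step 4: Decrypt 'PQV' by shifting back 2:
  P -> N
  Q -> O
  V -> T
Step 5: 'PQV' decrypts to 'NOT'.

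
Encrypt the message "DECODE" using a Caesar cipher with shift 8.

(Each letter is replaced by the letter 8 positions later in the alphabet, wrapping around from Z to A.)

Step 1: For each letter, shift forward by 8 positions (mod 26).
  D (position 3) -> position (3+8) mod 26 = 11 -> L
  E (position 4) -> position (4+8) mod 26 = 12 -> M
  C (position 2) -> position (2+8) mod 26 = 10 -> K
  O (position 14) -> position (14+8) mod 26 = 22 -> W
  D (position 3) -> position (3+8) mod 26 = 11 -> L
  E (position 4) -> position (4+8) mod 26 = 12 -> M
Result: LMKWLM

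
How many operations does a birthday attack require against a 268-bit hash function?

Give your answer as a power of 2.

Step 1: The birthday paradox gives collision probability ~50% after sqrt(2^n) = 2^(n/2) hashes.
Step 2: For 268-bit output: 2^(268/2) = 2^134.
Step 3: Approximately 2^134 hash computations needed.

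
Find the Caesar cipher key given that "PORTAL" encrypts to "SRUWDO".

Step 1: Compare first letters: P (position 15) -> S (position 18).
Step 2: Shift = (18 - 15) mod 26 = 3.
The shift value is 3.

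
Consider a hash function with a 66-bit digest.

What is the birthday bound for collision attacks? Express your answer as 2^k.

Step 1: The birthday paradox gives collision probability ~50% after sqrt(2^n) = 2^(n/2) hashes.
Step 2: For 66-bit output: 2^(66/2) = 2^33.
Step 3: Approximately 2^33 hash computations needed.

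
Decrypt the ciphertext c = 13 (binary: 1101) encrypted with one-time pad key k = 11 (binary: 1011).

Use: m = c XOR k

Step 1: XOR ciphertext with key:
  Ciphertext: 1101
  Key:        1011
  XOR:        0110
Step 2: Plaintext = 0110 = 6 in decimal.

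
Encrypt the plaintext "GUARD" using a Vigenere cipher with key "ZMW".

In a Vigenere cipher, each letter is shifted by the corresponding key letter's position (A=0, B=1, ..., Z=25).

Step 1: Repeat key to match plaintext length:
  Plaintext: GUARD
  Key:       ZMWZM
Step 2: Encrypt each letter:
  G(6) + Z(25) = (6+25) mod 26 = 5 = F
  U(20) + M(12) = (20+12) mod 26 = 6 = G
  A(0) + W(22) = (0+22) mod 26 = 22 = W
  R(17) + Z(25) = (17+25) mod 26 = 16 = Q
  D(3) + M(12) = (3+12) mod 26 = 15 = P
Ciphertext: FGWQP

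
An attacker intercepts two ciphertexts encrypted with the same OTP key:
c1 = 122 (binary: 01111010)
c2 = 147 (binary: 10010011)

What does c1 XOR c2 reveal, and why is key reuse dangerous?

Step 1: c1 XOR c2 = (m1 XOR k) XOR (m2 XOR k).
Step 2: By XOR associativity/commutativity: = m1 XOR m2 XOR k XOR k = m1 XOR m2.
Step 3: 01111010 XOR 10010011 = 11101001 = 233.
Step 4: The key cancels out! An attacker learns m1 XOR m2 = 233, revealing the relationship between plaintexts.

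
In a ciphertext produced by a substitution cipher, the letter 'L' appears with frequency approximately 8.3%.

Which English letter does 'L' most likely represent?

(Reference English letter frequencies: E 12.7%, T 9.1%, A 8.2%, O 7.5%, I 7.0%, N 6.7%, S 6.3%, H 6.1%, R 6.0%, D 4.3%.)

Step 1: The observed frequency is 8.3%.
Step 2: Compare with English frequencies:
  E: 12.7% (difference: 4.4%)
  T: 9.1% (difference: 0.8%)
  A: 8.2% (difference: 0.1%) <-- closest
  O: 7.5% (difference: 0.8%)
  I: 7.0% (difference: 1.3%)
  N: 6.7% (difference: 1.6%)
  S: 6.3% (difference: 2.0%)
  H: 6.1% (difference: 2.2%)
  R: 6.0% (difference: 2.3%)
  D: 4.3% (difference: 4.0%)
Step 3: 'L' most likely represents 'A' (frequency 8.2%).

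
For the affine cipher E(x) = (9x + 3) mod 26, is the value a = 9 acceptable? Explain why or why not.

Step 1: Compute gcd(9, 26).
Step 2: gcd(9, 26) = 1.
Since gcd = 1, 9 is coprime with 26, so it is a valid key.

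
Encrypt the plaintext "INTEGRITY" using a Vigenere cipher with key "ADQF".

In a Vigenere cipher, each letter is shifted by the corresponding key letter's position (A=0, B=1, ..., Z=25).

Step 1: Repeat key to match plaintext length:
  Plaintext: INTEGRITY
  Key:       ADQFADQFA
Step 2: Encrypt each letter:
  I(8) + A(0) = (8+0) mod 26 = 8 = I
  N(13) + D(3) = (13+3) mod 26 = 16 = Q
  T(19) + Q(16) = (19+16) mod 26 = 9 = J
  E(4) + F(5) = (4+5) mod 26 = 9 = J
  G(6) + A(0) = (6+0) mod 26 = 6 = G
  R(17) + D(3) = (17+3) mod 26 = 20 = U
  I(8) + Q(16) = (8+16) mod 26 = 24 = Y
  T(19) + F(5) = (19+5) mod 26 = 24 = Y
  Y(24) + A(0) = (24+0) mod 26 = 24 = Y
Ciphertext: IQJJGUYYY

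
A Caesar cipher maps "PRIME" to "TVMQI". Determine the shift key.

Step 1: Compare first letters: P (position 15) -> T (position 19).
Step 2: Shift = (19 - 15) mod 26 = 4.
The shift value is 4.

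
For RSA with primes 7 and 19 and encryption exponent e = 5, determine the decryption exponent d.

Step 1: n = 7 * 19 = 133.
Step 2: phi(n) = 6 * 18 = 108.
Step 3: Find d such that 5 * d = 1 (mod 108).
Step 4: d = 5^(-1) mod 108 = 65.
Verification: 5 * 65 = 325 = 3 * 108 + 1.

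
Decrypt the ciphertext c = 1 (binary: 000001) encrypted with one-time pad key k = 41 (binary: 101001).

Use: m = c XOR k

Step 1: XOR ciphertext with key:
  Ciphertext: 000001
  Key:        101001
  XOR:        101000
Step 2: Plaintext = 101000 = 40 in decimal.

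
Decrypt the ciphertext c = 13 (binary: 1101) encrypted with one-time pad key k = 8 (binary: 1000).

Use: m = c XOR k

Step 1: XOR ciphertext with key:
  Ciphertext: 1101
  Key:        1000
  XOR:        0101
Step 2: Plaintext = 0101 = 5 in decimal.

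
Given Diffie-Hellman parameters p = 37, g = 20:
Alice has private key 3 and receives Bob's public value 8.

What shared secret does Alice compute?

Step 1: s = B^a mod p = 8^3 mod 37.
  8^1 mod 37 = 8
  8^2 mod 37 = (8 * 8) mod 37 = 27
  8^3 mod 37 = (27 * 8) mod 37 = 31
Result: shared secret = 31.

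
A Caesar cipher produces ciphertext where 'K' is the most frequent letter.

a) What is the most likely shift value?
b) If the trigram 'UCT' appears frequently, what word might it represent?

Step 1: In English, 'E' is the most frequent letter (12.7%).
Step 2: The most frequent ciphertext letter is 'K' (position 10).
Step 3: Shift = (10 - 4) mod 26 = 6.
Step 4: Decrypt 'UCT' by shifting back 6:
  U -> O
  C -> W
  T -> N
Step 5: 'UCT' decrypts to 'OWN'.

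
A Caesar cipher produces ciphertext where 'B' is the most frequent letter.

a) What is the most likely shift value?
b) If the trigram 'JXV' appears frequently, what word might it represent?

Step 1: In English, 'E' is the most frequent letter (12.7%).
Step 2: The most frequent ciphertext letter is 'B' (position 1).
Step 3: Shift = (1 - 4) mod 26 = 23.
Step 4: Decrypt 'JXV' by shifting back 23:
  J -> M
  X -> A
  V -> Y
Step 5: 'JXV' decrypts to 'MAY'.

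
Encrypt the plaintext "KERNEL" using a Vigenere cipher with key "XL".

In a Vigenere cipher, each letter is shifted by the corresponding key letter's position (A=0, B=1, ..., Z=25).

Step 1: Repeat key to match plaintext length:
  Plaintext: KERNEL
  Key:       XLXLXL
Step 2: Encrypt each letter:
  K(10) + X(23) = (10+23) mod 26 = 7 = H
  E(4) + L(11) = (4+11) mod 26 = 15 = P
  R(17) + X(23) = (17+23) mod 26 = 14 = O
  N(13) + L(11) = (13+11) mod 26 = 24 = Y
  E(4) + X(23) = (4+23) mod 26 = 1 = B
  L(11) + L(11) = (11+11) mod 26 = 22 = W
Ciphertext: HPOYBW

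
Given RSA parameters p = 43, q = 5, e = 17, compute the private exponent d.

Step 1: n = 43 * 5 = 215.
Step 2: phi(n) = 42 * 4 = 168.
Step 3: Find d such that 17 * d = 1 (mod 168).
Step 4: d = 17^(-1) mod 168 = 89.
Verification: 17 * 89 = 1513 = 9 * 168 + 1.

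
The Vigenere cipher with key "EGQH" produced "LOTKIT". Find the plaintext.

Step 1: Extend key: EGQHEG
Step 2: Decrypt each letter (c - k) mod 26:
  L(11) - E(4) = (11-4) mod 26 = 7 = H
  O(14) - G(6) = (14-6) mod 26 = 8 = I
  T(19) - Q(16) = (19-16) mod 26 = 3 = D
  K(10) - H(7) = (10-7) mod 26 = 3 = D
  I(8) - E(4) = (8-4) mod 26 = 4 = E
  T(19) - G(6) = (19-6) mod 26 = 13 = N
Plaintext: HIDDEN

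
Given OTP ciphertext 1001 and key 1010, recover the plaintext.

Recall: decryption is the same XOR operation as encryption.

Step 1: XOR ciphertext with key:
  Ciphertext: 1001
  Key:        1010
  XOR:        0011
Step 2: Plaintext = 0011 = 3 in decimal.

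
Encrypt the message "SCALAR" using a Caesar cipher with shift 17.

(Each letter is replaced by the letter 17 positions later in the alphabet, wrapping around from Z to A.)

Step 1: For each letter, shift forward by 17 positions (mod 26).
  S (position 18) -> position (18+17) mod 26 = 9 -> J
  C (position 2) -> position (2+17) mod 26 = 19 -> T
  A (position 0) -> position (0+17) mod 26 = 17 -> R
  L (position 11) -> position (11+17) mod 26 = 2 -> C
  A (position 0) -> position (0+17) mod 26 = 17 -> R
  R (position 17) -> position (17+17) mod 26 = 8 -> I
Result: JTRCRI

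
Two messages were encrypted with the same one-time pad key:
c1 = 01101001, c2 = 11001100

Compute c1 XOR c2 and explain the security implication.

Step 1: c1 XOR c2 = (m1 XOR k) XOR (m2 XOR k).
Step 2: By XOR associativity/commutativity: = m1 XOR m2 XOR k XOR k = m1 XOR m2.
Step 3: 01101001 XOR 11001100 = 10100101 = 165.
Step 4: The key cancels out! An attacker learns m1 XOR m2 = 165, revealing the relationship between plaintexts.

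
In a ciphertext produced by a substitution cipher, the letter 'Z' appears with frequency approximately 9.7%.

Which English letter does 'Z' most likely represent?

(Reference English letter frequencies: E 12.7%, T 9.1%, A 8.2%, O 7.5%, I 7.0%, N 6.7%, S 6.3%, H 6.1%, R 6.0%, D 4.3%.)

Step 1: The observed frequency is 9.7%.
Step 2: Compare with English frequencies:
  E: 12.7% (difference: 3.0%)
  T: 9.1% (difference: 0.6%) <-- closest
  A: 8.2% (difference: 1.5%)
  O: 7.5% (difference: 2.2%)
  I: 7.0% (difference: 2.7%)
  N: 6.7% (difference: 3.0%)
  S: 6.3% (difference: 3.4%)
  H: 6.1% (difference: 3.6%)
  R: 6.0% (difference: 3.7%)
  D: 4.3% (difference: 5.4%)
Step 3: 'Z' most likely represents 'T' (frequency 9.1%).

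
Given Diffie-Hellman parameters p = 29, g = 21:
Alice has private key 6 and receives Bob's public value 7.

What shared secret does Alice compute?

Step 1: s = B^a mod p = 7^6 mod 29.
  7^1 mod 29 = 7
  7^2 mod 29 = (7 * 7) mod 29 = 20
  7^3 mod 29 = (20 * 7) mod 29 = 24
  7^4 mod 29 = (24 * 7) mod 29 = 23
  7^5 mod 29 = (23 * 7) mod 29 = 16
  7^6 mod 29 = (16 * 7) mod 29 = 25
Result: shared secret = 25.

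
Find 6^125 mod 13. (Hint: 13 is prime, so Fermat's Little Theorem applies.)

Step 1: Since 13 is prime, by Fermat's Little Theorem: 6^12 = 1 (mod 13).
Step 2: Reduce exponent: 125 mod 12 = 5.
Step 3: So 6^125 = 6^5 (mod 13).
Step 4: 6^5 mod 13 = 2.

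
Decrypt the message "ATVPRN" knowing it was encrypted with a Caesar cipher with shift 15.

Step 1: Reverse the shift by subtracting 15 from each letter position.
  A (position 0) -> position (0-15) mod 26 = 11 -> L
  T (position 19) -> position (19-15) mod 26 = 4 -> E
  V (position 21) -> position (21-15) mod 26 = 6 -> G
  P (position 15) -> position (15-15) mod 26 = 0 -> A
  R (position 17) -> position (17-15) mod 26 = 2 -> C
  N (position 13) -> position (13-15) mod 26 = 24 -> Y
Decrypted message: LEGACY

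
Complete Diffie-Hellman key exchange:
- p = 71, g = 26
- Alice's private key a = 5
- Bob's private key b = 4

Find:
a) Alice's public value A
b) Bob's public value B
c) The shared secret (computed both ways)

Step 1: A = g^a mod p = 26^5 mod 71 = 23.
Step 2: B = g^b mod p = 26^4 mod 71 = 20.
Step 3: Alice computes s = B^a mod p = 20^5 mod 71 = 30.
Step 4: Bob computes s = A^b mod p = 23^4 mod 71 = 30.
Both sides agree: shared secret = 30.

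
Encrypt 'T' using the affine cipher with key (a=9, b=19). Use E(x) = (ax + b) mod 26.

Step 1: Convert 'T' to number: x = 19.
Step 2: E(19) = (9 * 19 + 19) mod 26 = 190 mod 26 = 8.
Step 3: Convert 8 back to letter: I.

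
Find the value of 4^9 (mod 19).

Step 1: Compute 4^9 mod 19 step by step, reducing modulo 19 at each step.
  4^1 mod 19 = 4
  4^2 mod 19 = (4 * 4) mod 19 = 16
  4^3 mod 19 = (16 * 4) mod 19 = 7
  4^4 mod 19 = (7 * 4) mod 19 = 9
  4^5 mod 19 = (9 * 4) mod 19 = 17
  4^6 mod 19 = (17 * 4) mod 19 = 11
  4^7 mod 19 = (11 * 4) mod 19 = 6
  4^8 mod 19 = (6 * 4) mod 19 = 5
  4^9 mod 19 = (5 * 4) mod 19 = 1
Step 2: Result = 1.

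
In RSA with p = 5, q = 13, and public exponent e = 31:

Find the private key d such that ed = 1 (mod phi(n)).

Step 1: n = 5 * 13 = 65.
Step 2: phi(n) = 4 * 12 = 48.
Step 3: Find d such that 31 * d = 1 (mod 48).
Step 4: d = 31^(-1) mod 48 = 31.
Verification: 31 * 31 = 961 = 20 * 48 + 1.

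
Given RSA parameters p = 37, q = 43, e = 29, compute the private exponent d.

Step 1: n = 37 * 43 = 1591.
Step 2: phi(n) = 36 * 42 = 1512.
Step 3: Find d such that 29 * d = 1 (mod 1512).
Step 4: d = 29^(-1) mod 1512 = 365.
Verification: 29 * 365 = 10585 = 7 * 1512 + 1.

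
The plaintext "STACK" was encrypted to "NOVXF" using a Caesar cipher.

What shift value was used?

Step 1: Compare first letters: S (position 18) -> N (position 13).
Step 2: Shift = (13 - 18) mod 26 = 21.
The shift value is 21.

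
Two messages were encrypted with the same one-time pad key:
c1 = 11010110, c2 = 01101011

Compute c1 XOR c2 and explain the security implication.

Step 1: c1 XOR c2 = (m1 XOR k) XOR (m2 XOR k).
Step 2: By XOR associativity/commutativity: = m1 XOR m2 XOR k XOR k = m1 XOR m2.
Step 3: 11010110 XOR 01101011 = 10111101 = 189.
Step 4: The key cancels out! An attacker learns m1 XOR m2 = 189, revealing the relationship between plaintexts.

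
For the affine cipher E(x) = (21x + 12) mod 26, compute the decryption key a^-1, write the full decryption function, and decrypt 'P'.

Step 1: Find a^-1, the modular inverse of 21 mod 26.
Step 2: We need 21 * a^-1 = 1 (mod 26).
Step 3: 21 * 5 = 105 = 4 * 26 + 1, so a^-1 = 5.
Step 4: D(y) = 5(y - 12) mod 26.
Step 5: Apply to 'P' (y = 15): D(15) = 5 * (15 - 12) mod 26 = 5 * 3 mod 26 = 15 -> 'P'.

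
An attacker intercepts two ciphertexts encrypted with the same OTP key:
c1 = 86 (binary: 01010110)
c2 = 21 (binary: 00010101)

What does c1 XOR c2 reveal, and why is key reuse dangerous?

Step 1: c1 XOR c2 = (m1 XOR k) XOR (m2 XOR k).
Step 2: By XOR associativity/commutativity: = m1 XOR m2 XOR k XOR k = m1 XOR m2.
Step 3: 01010110 XOR 00010101 = 01000011 = 67.
Step 4: The key cancels out! An attacker learns m1 XOR m2 = 67, revealing the relationship between plaintexts.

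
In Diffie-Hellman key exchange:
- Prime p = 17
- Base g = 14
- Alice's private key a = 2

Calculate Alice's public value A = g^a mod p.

Step 1: A = g^a mod p = 14^2 mod 17.
  14^1 mod 17 = 14
  14^2 mod 17 = (14 * 14) mod 17 = 9
Result: A = 9.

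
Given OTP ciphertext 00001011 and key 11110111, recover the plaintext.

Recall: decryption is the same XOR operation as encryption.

Step 1: XOR ciphertext with key:
  Ciphertext: 00001011
  Key:        11110111
  XOR:        11111100
Step 2: Plaintext = 11111100 = 252 in decimal.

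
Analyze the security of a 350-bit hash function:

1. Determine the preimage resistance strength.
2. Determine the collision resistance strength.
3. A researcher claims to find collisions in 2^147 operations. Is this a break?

Step 1: Preimage resistance requires brute-force of 2^350 operations.
Step 2: Collision resistance (birthday bound) = 2^(350/2) = 2^175.
Step 3: The claimed attack costs 2^147 operations.
Step 4: Since 2^147 < 2^175, the claimed attack beats the generic birthday bound, so collision resistance is broken.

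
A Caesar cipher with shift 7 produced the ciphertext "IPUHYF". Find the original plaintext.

Step 1: Reverse the shift by subtracting 7 from each letter position.
  I (position 8) -> position (8-7) mod 26 = 1 -> B
  P (position 15) -> position (15-7) mod 26 = 8 -> I
  U (position 20) -> position (20-7) mod 26 = 13 -> N
  H (position 7) -> position (7-7) mod 26 = 0 -> A
  Y (position 24) -> position (24-7) mod 26 = 17 -> R
  F (position 5) -> position (5-7) mod 26 = 24 -> Y
Decrypted message: BINARY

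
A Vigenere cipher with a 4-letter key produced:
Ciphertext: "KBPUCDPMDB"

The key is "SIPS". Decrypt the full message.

Step 1: Key 'SIPS' has length 4. Extended key: SIPSSIPSSI
Step 2: Decrypt each position:
  K(10) - S(18) = 18 = S
  B(1) - I(8) = 19 = T
  P(15) - P(15) = 0 = A
  U(20) - S(18) = 2 = C
  C(2) - S(18) = 10 = K
  D(3) - I(8) = 21 = V
  P(15) - P(15) = 0 = A
  M(12) - S(18) = 20 = U
  D(3) - S(18) = 11 = L
  B(1) - I(8) = 19 = T
Plaintext: STACKVAULT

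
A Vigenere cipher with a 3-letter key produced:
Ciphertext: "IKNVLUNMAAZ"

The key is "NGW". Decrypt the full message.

Step 1: Key 'NGW' has length 3. Extended key: NGWNGWNGWNG
Step 2: Decrypt each position:
  I(8) - N(13) = 21 = V
  K(10) - G(6) = 4 = E
  N(13) - W(22) = 17 = R
  V(21) - N(13) = 8 = I
  L(11) - G(6) = 5 = F
  U(20) - W(22) = 24 = Y
  N(13) - N(13) = 0 = A
  M(12) - G(6) = 6 = G
  A(0) - W(22) = 4 = E
  A(0) - N(13) = 13 = N
  Z(25) - G(6) = 19 = T
Plaintext: VERIFYAGENT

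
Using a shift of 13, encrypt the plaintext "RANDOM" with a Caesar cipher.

Step 1: For each letter, shift forward by 13 positions (mod 26).
  R (position 17) -> position (17+13) mod 26 = 4 -> E
  A (position 0) -> position (0+13) mod 26 = 13 -> N
  N (position 13) -> position (13+13) mod 26 = 0 -> A
  D (position 3) -> position (3+13) mod 26 = 16 -> Q
  O (position 14) -> position (14+13) mod 26 = 1 -> B
  M (position 12) -> position (12+13) mod 26 = 25 -> Z
Result: ENAQBZ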